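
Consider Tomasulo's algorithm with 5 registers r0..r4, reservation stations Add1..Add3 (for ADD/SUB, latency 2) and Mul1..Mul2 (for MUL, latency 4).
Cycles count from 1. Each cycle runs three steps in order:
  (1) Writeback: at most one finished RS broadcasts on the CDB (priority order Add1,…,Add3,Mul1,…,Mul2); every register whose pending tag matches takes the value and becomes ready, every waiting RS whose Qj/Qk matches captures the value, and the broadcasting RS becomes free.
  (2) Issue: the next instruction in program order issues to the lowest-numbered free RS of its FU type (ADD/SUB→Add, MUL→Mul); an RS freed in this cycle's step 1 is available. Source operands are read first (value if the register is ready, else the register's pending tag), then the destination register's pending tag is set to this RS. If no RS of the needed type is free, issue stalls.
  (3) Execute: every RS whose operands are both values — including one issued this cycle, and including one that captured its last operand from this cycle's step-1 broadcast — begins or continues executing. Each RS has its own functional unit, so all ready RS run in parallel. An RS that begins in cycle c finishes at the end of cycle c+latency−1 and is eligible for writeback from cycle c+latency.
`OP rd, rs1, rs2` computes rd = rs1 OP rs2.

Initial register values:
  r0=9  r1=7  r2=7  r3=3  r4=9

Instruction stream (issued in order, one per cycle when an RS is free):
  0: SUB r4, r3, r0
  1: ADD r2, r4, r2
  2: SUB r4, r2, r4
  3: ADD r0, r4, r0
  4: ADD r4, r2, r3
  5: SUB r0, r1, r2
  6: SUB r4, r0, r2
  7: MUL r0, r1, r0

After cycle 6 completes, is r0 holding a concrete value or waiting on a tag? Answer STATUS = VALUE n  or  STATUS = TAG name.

c1: issue SUB r4<-Add1 | r0:9,r1:7,r2:7,r3:3,r4:Add1
c2: issue ADD r2<-Add2 | r0:9,r1:7,r2:Add2,r3:3,r4:Add1
c3: CDB Add1=-6; issue SUB r4<-Add1 | r0:9,r1:7,r2:Add2,r3:3,r4:Add1
c4: issue ADD r0<-Add3 | r0:Add3,r1:7,r2:Add2,r3:3,r4:Add1
c5: CDB Add2=1; issue ADD r4<-Add2 | r0:Add3,r1:7,r2:1,r3:3,r4:Add2
c6: stall | r0:Add3,r1:7,r2:1,r3:3,r4:Add2

STATUS = TAG Add3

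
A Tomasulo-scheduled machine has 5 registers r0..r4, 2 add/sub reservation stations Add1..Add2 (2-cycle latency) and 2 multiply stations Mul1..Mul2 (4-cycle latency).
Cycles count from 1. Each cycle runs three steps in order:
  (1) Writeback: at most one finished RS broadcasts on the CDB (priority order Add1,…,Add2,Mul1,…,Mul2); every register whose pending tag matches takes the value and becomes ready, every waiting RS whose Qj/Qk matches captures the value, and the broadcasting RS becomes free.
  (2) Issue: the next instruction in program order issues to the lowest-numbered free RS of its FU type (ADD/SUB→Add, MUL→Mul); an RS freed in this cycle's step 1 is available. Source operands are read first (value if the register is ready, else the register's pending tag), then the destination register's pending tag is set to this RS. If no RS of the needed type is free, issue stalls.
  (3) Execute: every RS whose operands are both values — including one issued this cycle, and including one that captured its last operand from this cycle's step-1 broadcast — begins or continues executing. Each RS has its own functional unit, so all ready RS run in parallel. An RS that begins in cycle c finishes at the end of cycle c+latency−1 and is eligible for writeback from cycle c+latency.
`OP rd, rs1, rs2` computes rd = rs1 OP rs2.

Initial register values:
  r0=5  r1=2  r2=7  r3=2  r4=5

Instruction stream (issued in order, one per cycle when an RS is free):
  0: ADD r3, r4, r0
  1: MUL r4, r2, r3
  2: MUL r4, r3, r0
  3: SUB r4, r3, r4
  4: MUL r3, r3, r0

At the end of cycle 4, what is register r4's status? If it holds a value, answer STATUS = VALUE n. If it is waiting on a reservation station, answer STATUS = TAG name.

  c1: issue ADD r3<-Add1  regs: r0:5,r1:2,r2:7,r3:Add1,r4:5
  c2: issue MUL r4<-Mul1  regs: r0:5,r1:2,r2:7,r3:Add1,r4:Mul1
  c3: CDB Add1=10; issue MUL r4<-Mul2  regs: r0:5,r1:2,r2:7,r3:10,r4:Mul2
  c4: issue SUB r4<-Add1  regs: r0:5,r1:2,r2:7,r3:10,r4:Add1

STATUS = TAG Add1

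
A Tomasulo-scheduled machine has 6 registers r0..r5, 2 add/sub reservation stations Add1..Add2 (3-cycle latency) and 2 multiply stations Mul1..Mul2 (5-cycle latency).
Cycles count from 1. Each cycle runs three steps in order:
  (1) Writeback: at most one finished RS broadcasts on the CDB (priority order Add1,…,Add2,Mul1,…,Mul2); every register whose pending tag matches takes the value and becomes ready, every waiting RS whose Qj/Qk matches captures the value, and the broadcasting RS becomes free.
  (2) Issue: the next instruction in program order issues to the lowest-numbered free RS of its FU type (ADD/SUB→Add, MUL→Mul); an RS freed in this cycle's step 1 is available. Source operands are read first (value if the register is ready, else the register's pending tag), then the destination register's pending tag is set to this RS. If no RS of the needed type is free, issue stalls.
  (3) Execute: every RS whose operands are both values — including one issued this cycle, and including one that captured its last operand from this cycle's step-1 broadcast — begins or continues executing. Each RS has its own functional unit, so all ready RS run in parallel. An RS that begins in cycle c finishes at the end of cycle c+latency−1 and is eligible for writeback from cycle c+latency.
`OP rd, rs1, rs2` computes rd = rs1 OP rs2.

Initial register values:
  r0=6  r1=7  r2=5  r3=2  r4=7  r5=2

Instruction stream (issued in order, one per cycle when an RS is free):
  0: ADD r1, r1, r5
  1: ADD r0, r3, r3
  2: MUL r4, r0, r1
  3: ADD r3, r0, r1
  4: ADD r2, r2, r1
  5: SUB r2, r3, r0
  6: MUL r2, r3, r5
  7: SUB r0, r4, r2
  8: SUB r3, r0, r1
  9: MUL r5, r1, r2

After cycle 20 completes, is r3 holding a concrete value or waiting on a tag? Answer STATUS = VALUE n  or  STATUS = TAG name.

cycle 1: issue ADD r1<-Add1 // r0:6,r1:Add1,r2:5,r3:2,r4:7,r5:2
cycle 2: issue ADD r0<-Add2 // r0:Add2,r1:Add1,r2:5,r3:2,r4:7,r5:2
cycle 3: issue MUL r4<-Mul1 // r0:Add2,r1:Add1,r2:5,r3:2,r4:Mul1,r5:2
cycle 4: CDB Add1=9; issue ADD r3<-Add1 // r0:Add2,r1:9,r2:5,r3:Add1,r4:Mul1,r5:2
cycle 5: CDB Add2=4; issue ADD r2<-Add2 // r0:4,r1:9,r2:Add2,r3:Add1,r4:Mul1,r5:2
cycle 6: stall // r0:4,r1:9,r2:Add2,r3:Add1,r4:Mul1,r5:2
cycle 7: stall // r0:4,r1:9,r2:Add2,r3:Add1,r4:Mul1,r5:2
cycle 8: CDB Add1=13; issue SUB r2<-Add1 // r0:4,r1:9,r2:Add1,r3:13,r4:Mul1,r5:2
cycle 9: CDB Add2=14; issue MUL r2<-Mul2 // r0:4,r1:9,r2:Mul2,r3:13,r4:Mul1,r5:2
cycle 10: CDB Mul1=36; issue SUB r0<-Add2 // r0:Add2,r1:9,r2:Mul2,r3:13,r4:36,r5:2
cycle 11: CDB Add1=9; issue SUB r3<-Add1 // r0:Add2,r1:9,r2:Mul2,r3:Add1,r4:36,r5:2
cycle 12: issue MUL r5<-Mul1 // r0:Add2,r1:9,r2:Mul2,r3:Add1,r4:36,r5:Mul1
cycle 13: - // r0:Add2,r1:9,r2:Mul2,r3:Add1,r4:36,r5:Mul1
cycle 14: CDB Mul2=26 // r0:Add2,r1:9,r2:26,r3:Add1,r4:36,r5:Mul1
cycle 15: - // r0:Add2,r1:9,r2:26,r3:Add1,r4:36,r5:Mul1
cycle 16: - // r0:Add2,r1:9,r2:26,r3:Add1,r4:36,r5:Mul1
cycle 17: CDB Add2=10 // r0:10,r1:9,r2:26,r3:Add1,r4:36,r5:Mul1
cycle 18: - // r0:10,r1:9,r2:26,r3:Add1,r4:36,r5:Mul1
cycle 19: CDB Mul1=234 // r0:10,r1:9,r2:26,r3:Add1,r4:36,r5:234
cycle 20: CDB Add1=1 // r0:10,r1:9,r2:26,r3:1,r4:36,r5:234

STATUS = VALUE 1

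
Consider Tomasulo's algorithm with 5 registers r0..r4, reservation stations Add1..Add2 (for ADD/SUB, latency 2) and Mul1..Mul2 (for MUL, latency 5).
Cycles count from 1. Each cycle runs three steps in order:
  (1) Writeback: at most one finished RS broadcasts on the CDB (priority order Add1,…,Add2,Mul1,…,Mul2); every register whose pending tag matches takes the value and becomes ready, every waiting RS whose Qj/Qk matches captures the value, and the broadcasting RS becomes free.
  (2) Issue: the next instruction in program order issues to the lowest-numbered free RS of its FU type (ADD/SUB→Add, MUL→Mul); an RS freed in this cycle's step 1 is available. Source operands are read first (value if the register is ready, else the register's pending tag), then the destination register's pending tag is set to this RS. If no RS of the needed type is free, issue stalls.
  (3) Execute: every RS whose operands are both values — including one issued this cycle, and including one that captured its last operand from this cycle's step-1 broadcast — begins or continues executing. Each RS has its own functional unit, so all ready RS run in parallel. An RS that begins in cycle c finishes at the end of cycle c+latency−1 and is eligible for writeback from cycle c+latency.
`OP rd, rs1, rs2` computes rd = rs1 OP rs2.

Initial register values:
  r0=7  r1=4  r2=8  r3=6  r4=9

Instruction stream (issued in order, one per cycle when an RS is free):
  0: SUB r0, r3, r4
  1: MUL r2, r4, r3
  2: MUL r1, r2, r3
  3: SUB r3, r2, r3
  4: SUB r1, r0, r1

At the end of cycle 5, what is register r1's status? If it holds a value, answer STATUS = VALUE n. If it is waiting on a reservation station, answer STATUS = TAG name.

cycle 1: issue SUB r0<-Add1 // r0:Add1,r1:4,r2:8,r3:6,r4:9
cycle 2: issue MUL r2<-Mul1 // r0:Add1,r1:4,r2:Mul1,r3:6,r4:9
cycle 3: CDB Add1=-3; issue MUL r1<-Mul2 // r0:-3,r1:Mul2,r2:Mul1,r3:6,r4:9
cycle 4: issue SUB r3<-Add1 // r0:-3,r1:Mul2,r2:Mul1,r3:Add1,r4:9
cycle 5: issue SUB r1<-Add2 // r0:-3,r1:Add2,r2:Mul1,r3:Add1,r4:9

STATUS = TAG Add2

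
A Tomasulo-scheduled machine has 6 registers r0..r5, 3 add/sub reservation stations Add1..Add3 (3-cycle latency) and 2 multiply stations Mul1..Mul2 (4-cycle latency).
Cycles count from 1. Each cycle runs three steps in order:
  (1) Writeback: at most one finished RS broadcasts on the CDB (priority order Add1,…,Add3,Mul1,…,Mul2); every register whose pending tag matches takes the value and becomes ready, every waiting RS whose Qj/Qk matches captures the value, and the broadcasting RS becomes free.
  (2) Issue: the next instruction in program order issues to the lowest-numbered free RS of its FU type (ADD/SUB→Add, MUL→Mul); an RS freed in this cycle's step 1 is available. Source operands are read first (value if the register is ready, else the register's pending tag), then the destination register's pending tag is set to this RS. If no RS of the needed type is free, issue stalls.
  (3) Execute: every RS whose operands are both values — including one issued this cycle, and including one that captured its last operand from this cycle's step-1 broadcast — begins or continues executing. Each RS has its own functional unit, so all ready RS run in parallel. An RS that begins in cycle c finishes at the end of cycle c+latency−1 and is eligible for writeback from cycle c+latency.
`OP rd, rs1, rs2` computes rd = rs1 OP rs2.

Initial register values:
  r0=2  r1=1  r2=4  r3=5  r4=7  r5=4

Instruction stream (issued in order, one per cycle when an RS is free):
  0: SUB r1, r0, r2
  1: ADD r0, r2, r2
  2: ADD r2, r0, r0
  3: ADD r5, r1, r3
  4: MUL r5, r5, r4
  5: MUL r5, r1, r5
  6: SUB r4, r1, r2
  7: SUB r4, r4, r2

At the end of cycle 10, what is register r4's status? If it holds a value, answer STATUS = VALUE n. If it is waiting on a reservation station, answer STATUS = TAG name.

cycle 1: issue SUB r1<-Add1 // r0:2,r1:Add1,r2:4,r3:5,r4:7,r5:4
cycle 2: issue ADD r0<-Add2 // r0:Add2,r1:Add1,r2:4,r3:5,r4:7,r5:4
cycle 3: issue ADD r2<-Add3 // r0:Add2,r1:Add1,r2:Add3,r3:5,r4:7,r5:4
cycle 4: CDB Add1=-2; issue ADD r5<-Add1 // r0:Add2,r1:-2,r2:Add3,r3:5,r4:7,r5:Add1
cycle 5: CDB Add2=8; issue MUL r5<-Mul1 // r0:8,r1:-2,r2:Add3,r3:5,r4:7,r5:Mul1
cycle 6: issue MUL r5<-Mul2 // r0:8,r1:-2,r2:Add3,r3:5,r4:7,r5:Mul2
cycle 7: CDB Add1=3; issue SUB r4<-Add1 // r0:8,r1:-2,r2:Add3,r3:5,r4:Add1,r5:Mul2
cycle 8: CDB Add3=16; issue SUB r4<-Add2 // r0:8,r1:-2,r2:16,r3:5,r4:Add2,r5:Mul2
cycle 9: - // r0:8,r1:-2,r2:16,r3:5,r4:Add2,r5:Mul2
cycle 10: - // r0:8,r1:-2,r2:16,r3:5,r4:Add2,r5:Mul2

STATUS = TAG Add2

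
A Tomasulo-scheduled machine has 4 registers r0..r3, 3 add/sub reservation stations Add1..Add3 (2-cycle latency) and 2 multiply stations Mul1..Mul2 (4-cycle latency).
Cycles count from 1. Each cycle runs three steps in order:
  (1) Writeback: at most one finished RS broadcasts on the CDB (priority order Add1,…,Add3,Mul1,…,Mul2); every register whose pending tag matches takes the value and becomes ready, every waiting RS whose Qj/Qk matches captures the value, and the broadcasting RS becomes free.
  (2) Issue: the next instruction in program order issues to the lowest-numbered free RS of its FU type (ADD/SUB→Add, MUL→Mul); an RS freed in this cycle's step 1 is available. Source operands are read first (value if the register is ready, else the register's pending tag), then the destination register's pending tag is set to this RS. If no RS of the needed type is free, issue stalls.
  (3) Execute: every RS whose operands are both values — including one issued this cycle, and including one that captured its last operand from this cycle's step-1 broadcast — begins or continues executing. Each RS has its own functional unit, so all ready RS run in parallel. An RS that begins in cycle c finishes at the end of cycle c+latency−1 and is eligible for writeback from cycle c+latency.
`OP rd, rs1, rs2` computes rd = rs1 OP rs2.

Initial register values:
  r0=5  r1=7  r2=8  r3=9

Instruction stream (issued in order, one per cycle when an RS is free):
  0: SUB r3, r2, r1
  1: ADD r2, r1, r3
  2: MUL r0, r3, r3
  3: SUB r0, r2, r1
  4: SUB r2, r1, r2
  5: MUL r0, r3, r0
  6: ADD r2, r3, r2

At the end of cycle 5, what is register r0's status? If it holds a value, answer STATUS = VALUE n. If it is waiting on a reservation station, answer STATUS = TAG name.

STATUS = TAG Add1

  c1: issue SUB r3<-Add1  regs: r0:5,r1:7,r2:8,r3:Add1
  c2: issue ADD r2<-Add2  regs: r0:5,r1:7,r2:Add2,r3:Add1
  c3: CDB Add1=1; issue MUL r0<-Mul1  regs: r0:Mul1,r1:7,r2:Add2,r3:1
  c4: issue SUB r0<-Add1  regs: r0:Add1,r1:7,r2:Add2,r3:1
  c5: CDB Add2=8; issue SUB r2<-Add2  regs: r0:Add1,r1:7,r2:Add2,r3:1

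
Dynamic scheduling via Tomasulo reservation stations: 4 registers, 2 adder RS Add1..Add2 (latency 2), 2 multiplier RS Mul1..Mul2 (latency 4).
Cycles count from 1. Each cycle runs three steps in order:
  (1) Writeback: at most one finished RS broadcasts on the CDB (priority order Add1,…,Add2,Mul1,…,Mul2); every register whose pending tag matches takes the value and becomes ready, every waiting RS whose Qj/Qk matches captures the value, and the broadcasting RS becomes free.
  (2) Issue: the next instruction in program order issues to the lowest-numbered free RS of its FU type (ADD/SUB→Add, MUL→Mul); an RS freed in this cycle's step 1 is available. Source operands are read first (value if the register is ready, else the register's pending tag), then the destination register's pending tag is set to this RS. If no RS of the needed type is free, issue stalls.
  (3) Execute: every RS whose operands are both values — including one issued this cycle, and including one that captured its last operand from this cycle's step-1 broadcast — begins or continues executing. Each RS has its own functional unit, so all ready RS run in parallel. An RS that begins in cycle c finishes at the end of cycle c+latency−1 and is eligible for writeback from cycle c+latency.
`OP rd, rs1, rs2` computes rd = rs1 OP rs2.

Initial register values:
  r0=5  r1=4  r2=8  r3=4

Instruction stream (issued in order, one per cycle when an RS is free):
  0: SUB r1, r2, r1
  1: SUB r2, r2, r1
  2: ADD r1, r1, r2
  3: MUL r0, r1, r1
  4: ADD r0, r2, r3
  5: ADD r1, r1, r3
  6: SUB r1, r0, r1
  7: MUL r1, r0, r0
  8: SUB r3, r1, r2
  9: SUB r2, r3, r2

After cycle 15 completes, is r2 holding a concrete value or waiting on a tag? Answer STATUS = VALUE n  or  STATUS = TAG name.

STATUS = TAG Add2

  c1: issue SUB r1<-Add1  regs: r0:5,r1:Add1,r2:8,r3:4
  c2: issue SUB r2<-Add2  regs: r0:5,r1:Add1,r2:Add2,r3:4
  c3: CDB Add1=4; issue ADD r1<-Add1  regs: r0:5,r1:Add1,r2:Add2,r3:4
  c4: issue MUL r0<-Mul1  regs: r0:Mul1,r1:Add1,r2:Add2,r3:4
  c5: CDB Add2=4; issue ADD r0<-Add2  regs: r0:Add2,r1:Add1,r2:4,r3:4
  c6: stall  regs: r0:Add2,r1:Add1,r2:4,r3:4
  c7: CDB Add1=8; issue ADD r1<-Add1  regs: r0:Add2,r1:Add1,r2:4,r3:4
  c8: CDB Add2=8; issue SUB r1<-Add2  regs: r0:8,r1:Add2,r2:4,r3:4
  c9: CDB Add1=12; issue MUL r1<-Mul2  regs: r0:8,r1:Mul2,r2:4,r3:4
  c10: issue SUB r3<-Add1  regs: r0:8,r1:Mul2,r2:4,r3:Add1
  c11: CDB Add2=-4; issue SUB r2<-Add2  regs: r0:8,r1:Mul2,r2:Add2,r3:Add1
  c12: CDB Mul1=64  regs: r0:8,r1:Mul2,r2:Add2,r3:Add1
  c13: CDB Mul2=64  regs: r0:8,r1:64,r2:Add2,r3:Add1
  c14: -  regs: r0:8,r1:64,r2:Add2,r3:Add1
  c15: CDB Add1=60  regs: r0:8,r1:64,r2:Add2,r3:60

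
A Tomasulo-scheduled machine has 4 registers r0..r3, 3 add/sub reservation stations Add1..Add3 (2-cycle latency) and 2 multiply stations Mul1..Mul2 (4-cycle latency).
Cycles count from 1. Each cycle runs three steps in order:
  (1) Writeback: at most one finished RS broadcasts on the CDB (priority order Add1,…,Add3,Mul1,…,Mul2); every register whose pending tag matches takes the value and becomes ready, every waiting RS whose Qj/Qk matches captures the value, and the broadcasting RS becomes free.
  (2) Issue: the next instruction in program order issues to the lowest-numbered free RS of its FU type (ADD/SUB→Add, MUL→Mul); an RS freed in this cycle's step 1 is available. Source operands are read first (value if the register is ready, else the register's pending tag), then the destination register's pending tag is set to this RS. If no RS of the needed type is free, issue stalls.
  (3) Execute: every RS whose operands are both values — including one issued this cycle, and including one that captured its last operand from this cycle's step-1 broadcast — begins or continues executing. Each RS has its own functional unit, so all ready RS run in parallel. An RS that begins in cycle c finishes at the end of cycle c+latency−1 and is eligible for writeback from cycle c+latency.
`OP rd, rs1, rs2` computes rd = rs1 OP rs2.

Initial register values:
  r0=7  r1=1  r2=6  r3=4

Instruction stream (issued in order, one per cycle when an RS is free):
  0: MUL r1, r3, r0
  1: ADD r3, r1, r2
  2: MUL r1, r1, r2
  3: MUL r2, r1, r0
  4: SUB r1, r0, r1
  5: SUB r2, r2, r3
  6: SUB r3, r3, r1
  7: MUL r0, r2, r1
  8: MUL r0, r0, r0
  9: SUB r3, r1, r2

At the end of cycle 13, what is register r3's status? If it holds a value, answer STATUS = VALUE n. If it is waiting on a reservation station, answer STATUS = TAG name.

STATUS = VALUE 195

cycle 1: issue MUL r1<-Mul1 // r0:7,r1:Mul1,r2:6,r3:4
cycle 2: issue ADD r3<-Add1 // r0:7,r1:Mul1,r2:6,r3:Add1
cycle 3: issue MUL r1<-Mul2 // r0:7,r1:Mul2,r2:6,r3:Add1
cycle 4: stall // r0:7,r1:Mul2,r2:6,r3:Add1
cycle 5: CDB Mul1=28; issue MUL r2<-Mul1 // r0:7,r1:Mul2,r2:Mul1,r3:Add1
cycle 6: issue SUB r1<-Add2 // r0:7,r1:Add2,r2:Mul1,r3:Add1
cycle 7: CDB Add1=34; issue SUB r2<-Add1 // r0:7,r1:Add2,r2:Add1,r3:34
cycle 8: issue SUB r3<-Add3 // r0:7,r1:Add2,r2:Add1,r3:Add3
cycle 9: CDB Mul2=168; issue MUL r0<-Mul2 // r0:Mul2,r1:Add2,r2:Add1,r3:Add3
cycle 10: stall // r0:Mul2,r1:Add2,r2:Add1,r3:Add3
cycle 11: CDB Add2=-161; stall // r0:Mul2,r1:-161,r2:Add1,r3:Add3
cycle 12: stall // r0:Mul2,r1:-161,r2:Add1,r3:Add3
cycle 13: CDB Add3=195; stall // r0:Mul2,r1:-161,r2:Add1,r3:195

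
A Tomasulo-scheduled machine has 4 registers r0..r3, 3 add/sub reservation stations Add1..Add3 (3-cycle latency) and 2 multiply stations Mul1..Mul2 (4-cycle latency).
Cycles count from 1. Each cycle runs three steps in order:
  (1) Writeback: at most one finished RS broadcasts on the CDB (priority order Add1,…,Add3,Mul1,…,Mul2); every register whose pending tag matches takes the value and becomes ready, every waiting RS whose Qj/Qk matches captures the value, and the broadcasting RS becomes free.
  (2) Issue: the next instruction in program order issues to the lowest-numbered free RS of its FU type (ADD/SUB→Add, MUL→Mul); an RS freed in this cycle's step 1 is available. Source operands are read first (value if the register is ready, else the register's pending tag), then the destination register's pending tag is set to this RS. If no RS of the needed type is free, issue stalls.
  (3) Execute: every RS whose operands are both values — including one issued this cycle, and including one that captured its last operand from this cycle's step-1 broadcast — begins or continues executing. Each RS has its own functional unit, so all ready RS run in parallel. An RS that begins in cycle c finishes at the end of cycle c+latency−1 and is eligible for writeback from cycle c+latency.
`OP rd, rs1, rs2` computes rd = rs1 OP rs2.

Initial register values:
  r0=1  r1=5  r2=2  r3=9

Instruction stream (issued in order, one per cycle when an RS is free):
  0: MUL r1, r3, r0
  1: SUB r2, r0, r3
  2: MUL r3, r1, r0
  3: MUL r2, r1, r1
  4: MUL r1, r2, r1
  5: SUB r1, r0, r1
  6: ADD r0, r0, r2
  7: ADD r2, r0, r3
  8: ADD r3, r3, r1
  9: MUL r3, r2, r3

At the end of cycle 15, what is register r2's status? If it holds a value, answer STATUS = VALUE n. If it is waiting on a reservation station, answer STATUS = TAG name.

STATUS = TAG Add3

c1: issue MUL r1<-Mul1 | r0:1,r1:Mul1,r2:2,r3:9
c2: issue SUB r2<-Add1 | r0:1,r1:Mul1,r2:Add1,r3:9
c3: issue MUL r3<-Mul2 | r0:1,r1:Mul1,r2:Add1,r3:Mul2
c4: stall | r0:1,r1:Mul1,r2:Add1,r3:Mul2
c5: CDB Add1=-8; stall | r0:1,r1:Mul1,r2:-8,r3:Mul2
c6: CDB Mul1=9; issue MUL r2<-Mul1 | r0:1,r1:9,r2:Mul1,r3:Mul2
c7: stall | r0:1,r1:9,r2:Mul1,r3:Mul2
c8: stall | r0:1,r1:9,r2:Mul1,r3:Mul2
c9: stall | r0:1,r1:9,r2:Mul1,r3:Mul2
c10: CDB Mul1=81; issue MUL r1<-Mul1 | r0:1,r1:Mul1,r2:81,r3:Mul2
c11: CDB Mul2=9; issue SUB r1<-Add1 | r0:1,r1:Add1,r2:81,r3:9
c12: issue ADD r0<-Add2 | r0:Add2,r1:Add1,r2:81,r3:9
c13: issue ADD r2<-Add3 | r0:Add2,r1:Add1,r2:Add3,r3:9
c14: CDB Mul1=729; stall | r0:Add2,r1:Add1,r2:Add3,r3:9
c15: CDB Add2=82; issue ADD r3<-Add2 | r0:82,r1:Add1,r2:Add3,r3:Add2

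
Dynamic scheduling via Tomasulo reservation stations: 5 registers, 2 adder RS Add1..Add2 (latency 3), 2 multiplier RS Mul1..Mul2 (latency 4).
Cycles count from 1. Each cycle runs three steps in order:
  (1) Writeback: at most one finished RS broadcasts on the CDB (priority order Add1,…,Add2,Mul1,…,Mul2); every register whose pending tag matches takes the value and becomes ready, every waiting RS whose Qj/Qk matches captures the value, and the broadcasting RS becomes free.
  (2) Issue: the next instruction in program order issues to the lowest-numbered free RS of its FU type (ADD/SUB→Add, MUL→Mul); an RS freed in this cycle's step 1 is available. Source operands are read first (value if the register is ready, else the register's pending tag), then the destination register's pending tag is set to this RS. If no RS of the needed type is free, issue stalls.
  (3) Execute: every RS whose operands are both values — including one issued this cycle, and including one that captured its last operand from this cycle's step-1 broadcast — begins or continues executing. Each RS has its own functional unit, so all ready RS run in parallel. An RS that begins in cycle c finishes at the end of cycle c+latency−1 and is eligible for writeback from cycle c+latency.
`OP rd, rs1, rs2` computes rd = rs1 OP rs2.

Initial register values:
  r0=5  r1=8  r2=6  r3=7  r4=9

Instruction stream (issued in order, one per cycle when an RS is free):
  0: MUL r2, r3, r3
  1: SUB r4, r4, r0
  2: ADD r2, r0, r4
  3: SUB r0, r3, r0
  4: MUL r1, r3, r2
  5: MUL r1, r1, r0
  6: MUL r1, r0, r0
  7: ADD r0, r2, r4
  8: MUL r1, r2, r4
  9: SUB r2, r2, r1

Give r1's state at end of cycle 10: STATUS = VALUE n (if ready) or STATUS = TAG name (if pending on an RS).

STATUS = TAG Mul2

c1: issue MUL r2<-Mul1 | r0:5,r1:8,r2:Mul1,r3:7,r4:9
c2: issue SUB r4<-Add1 | r0:5,r1:8,r2:Mul1,r3:7,r4:Add1
c3: issue ADD r2<-Add2 | r0:5,r1:8,r2:Add2,r3:7,r4:Add1
c4: stall | r0:5,r1:8,r2:Add2,r3:7,r4:Add1
c5: CDB Add1=4; issue SUB r0<-Add1 | r0:Add1,r1:8,r2:Add2,r3:7,r4:4
c6: CDB Mul1=49; issue MUL r1<-Mul1 | r0:Add1,r1:Mul1,r2:Add2,r3:7,r4:4
c7: issue MUL r1<-Mul2 | r0:Add1,r1:Mul2,r2:Add2,r3:7,r4:4
c8: CDB Add1=2; stall | r0:2,r1:Mul2,r2:Add2,r3:7,r4:4
c9: CDB Add2=9; stall | r0:2,r1:Mul2,r2:9,r3:7,r4:4
c10: stall | r0:2,r1:Mul2,r2:9,r3:7,r4:4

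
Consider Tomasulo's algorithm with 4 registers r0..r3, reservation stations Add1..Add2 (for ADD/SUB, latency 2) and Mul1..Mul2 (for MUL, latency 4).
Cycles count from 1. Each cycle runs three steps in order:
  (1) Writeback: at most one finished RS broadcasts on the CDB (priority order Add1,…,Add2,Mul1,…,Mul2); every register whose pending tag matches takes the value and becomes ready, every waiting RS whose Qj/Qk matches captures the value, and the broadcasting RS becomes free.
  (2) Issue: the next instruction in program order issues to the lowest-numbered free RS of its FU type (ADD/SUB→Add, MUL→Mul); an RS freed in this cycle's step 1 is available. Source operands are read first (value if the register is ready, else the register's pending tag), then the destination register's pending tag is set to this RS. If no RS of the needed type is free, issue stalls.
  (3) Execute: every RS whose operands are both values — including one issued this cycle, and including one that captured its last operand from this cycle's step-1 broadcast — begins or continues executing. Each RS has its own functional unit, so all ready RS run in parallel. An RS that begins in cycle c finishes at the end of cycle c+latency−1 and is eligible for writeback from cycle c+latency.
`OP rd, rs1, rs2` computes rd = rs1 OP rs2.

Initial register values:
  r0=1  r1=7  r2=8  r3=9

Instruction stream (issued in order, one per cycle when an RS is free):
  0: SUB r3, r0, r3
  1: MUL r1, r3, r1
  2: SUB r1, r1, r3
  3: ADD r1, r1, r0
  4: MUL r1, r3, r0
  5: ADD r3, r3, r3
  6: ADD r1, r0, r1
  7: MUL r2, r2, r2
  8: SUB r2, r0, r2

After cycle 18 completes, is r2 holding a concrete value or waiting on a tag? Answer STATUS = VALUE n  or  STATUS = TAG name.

cycle 1: issue SUB r3<-Add1 // r0:1,r1:7,r2:8,r3:Add1
cycle 2: issue MUL r1<-Mul1 // r0:1,r1:Mul1,r2:8,r3:Add1
cycle 3: CDB Add1=-8; issue SUB r1<-Add1 // r0:1,r1:Add1,r2:8,r3:-8
cycle 4: issue ADD r1<-Add2 // r0:1,r1:Add2,r2:8,r3:-8
cycle 5: issue MUL r1<-Mul2 // r0:1,r1:Mul2,r2:8,r3:-8
cycle 6: stall // r0:1,r1:Mul2,r2:8,r3:-8
cycle 7: CDB Mul1=-56; stall // r0:1,r1:Mul2,r2:8,r3:-8
cycle 8: stall // r0:1,r1:Mul2,r2:8,r3:-8
cycle 9: CDB Add1=-48; issue ADD r3<-Add1 // r0:1,r1:Mul2,r2:8,r3:Add1
cycle 10: CDB Mul2=-8; stall // r0:1,r1:-8,r2:8,r3:Add1
cycle 11: CDB Add1=-16; issue ADD r1<-Add1 // r0:1,r1:Add1,r2:8,r3:-16
cycle 12: CDB Add2=-47; issue MUL r2<-Mul1 // r0:1,r1:Add1,r2:Mul1,r3:-16
cycle 13: CDB Add1=-7; issue SUB r2<-Add1 // r0:1,r1:-7,r2:Add1,r3:-16
cycle 14: - // r0:1,r1:-7,r2:Add1,r3:-16
cycle 15: - // r0:1,r1:-7,r2:Add1,r3:-16
cycle 16: CDB Mul1=64 // r0:1,r1:-7,r2:Add1,r3:-16
cycle 17: - // r0:1,r1:-7,r2:Add1,r3:-16
cycle 18: CDB Add1=-63 // r0:1,r1:-7,r2:-63,r3:-16

STATUS = VALUE -63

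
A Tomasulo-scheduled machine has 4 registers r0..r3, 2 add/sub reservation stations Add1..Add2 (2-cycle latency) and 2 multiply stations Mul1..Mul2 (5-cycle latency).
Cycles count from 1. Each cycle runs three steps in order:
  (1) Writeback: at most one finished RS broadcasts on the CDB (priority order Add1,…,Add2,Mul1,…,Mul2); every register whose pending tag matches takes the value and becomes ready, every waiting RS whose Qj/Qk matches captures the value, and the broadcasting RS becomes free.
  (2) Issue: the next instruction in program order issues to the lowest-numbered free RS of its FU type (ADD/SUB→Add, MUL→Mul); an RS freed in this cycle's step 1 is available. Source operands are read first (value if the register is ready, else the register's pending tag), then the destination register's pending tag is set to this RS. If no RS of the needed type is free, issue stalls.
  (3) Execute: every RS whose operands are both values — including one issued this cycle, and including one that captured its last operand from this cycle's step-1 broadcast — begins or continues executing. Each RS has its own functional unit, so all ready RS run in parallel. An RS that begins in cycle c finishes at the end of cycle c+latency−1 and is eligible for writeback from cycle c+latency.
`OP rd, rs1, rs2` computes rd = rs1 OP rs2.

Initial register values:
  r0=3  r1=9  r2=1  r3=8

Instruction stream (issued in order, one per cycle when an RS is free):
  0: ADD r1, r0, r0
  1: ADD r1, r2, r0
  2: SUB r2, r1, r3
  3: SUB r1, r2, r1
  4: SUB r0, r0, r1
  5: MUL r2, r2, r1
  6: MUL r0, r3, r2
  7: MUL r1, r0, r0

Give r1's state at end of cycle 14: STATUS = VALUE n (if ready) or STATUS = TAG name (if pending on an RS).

  c1: issue ADD r1<-Add1  regs: r0:3,r1:Add1,r2:1,r3:8
  c2: issue ADD r1<-Add2  regs: r0:3,r1:Add2,r2:1,r3:8
  c3: CDB Add1=6; issue SUB r2<-Add1  regs: r0:3,r1:Add2,r2:Add1,r3:8
  c4: CDB Add2=4; issue SUB r1<-Add2  regs: r0:3,r1:Add2,r2:Add1,r3:8
  c5: stall  regs: r0:3,r1:Add2,r2:Add1,r3:8
  c6: CDB Add1=-4; issue SUB r0<-Add1  regs: r0:Add1,r1:Add2,r2:-4,r3:8
  c7: issue MUL r2<-Mul1  regs: r0:Add1,r1:Add2,r2:Mul1,r3:8
  c8: CDB Add2=-8; issue MUL r0<-Mul2  regs: r0:Mul2,r1:-8,r2:Mul1,r3:8
  c9: stall  regs: r0:Mul2,r1:-8,r2:Mul1,r3:8
  c10: CDB Add1=11; stall  regs: r0:Mul2,r1:-8,r2:Mul1,r3:8
  c11: stall  regs: r0:Mul2,r1:-8,r2:Mul1,r3:8
  c12: stall  regs: r0:Mul2,r1:-8,r2:Mul1,r3:8
  c13: CDB Mul1=32; issue MUL r1<-Mul1  regs: r0:Mul2,r1:Mul1,r2:32,r3:8
  c14: -  regs: r0:Mul2,r1:Mul1,r2:32,r3:8

STATUS = TAG Mul1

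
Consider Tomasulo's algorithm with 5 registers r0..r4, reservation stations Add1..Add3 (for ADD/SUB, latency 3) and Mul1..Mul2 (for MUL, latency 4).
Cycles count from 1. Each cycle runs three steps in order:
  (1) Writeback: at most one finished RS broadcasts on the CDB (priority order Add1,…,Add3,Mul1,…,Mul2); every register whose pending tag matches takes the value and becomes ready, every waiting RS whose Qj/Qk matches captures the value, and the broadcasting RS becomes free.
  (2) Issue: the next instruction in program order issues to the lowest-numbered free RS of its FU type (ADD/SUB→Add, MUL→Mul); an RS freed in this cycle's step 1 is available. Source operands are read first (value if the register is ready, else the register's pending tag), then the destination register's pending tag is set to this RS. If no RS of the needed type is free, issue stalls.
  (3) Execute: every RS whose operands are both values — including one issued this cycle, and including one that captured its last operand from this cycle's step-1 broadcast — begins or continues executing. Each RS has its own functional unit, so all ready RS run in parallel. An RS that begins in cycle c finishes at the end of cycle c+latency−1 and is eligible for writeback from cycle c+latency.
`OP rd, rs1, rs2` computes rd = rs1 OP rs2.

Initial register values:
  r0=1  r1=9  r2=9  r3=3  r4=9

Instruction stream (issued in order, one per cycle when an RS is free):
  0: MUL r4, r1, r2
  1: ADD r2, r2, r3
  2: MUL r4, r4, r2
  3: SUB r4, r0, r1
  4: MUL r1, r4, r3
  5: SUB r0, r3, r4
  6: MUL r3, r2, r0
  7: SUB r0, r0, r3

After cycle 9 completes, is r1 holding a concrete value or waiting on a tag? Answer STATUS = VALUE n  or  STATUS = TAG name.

STATUS = TAG Mul1

  c1: issue MUL r4<-Mul1  regs: r0:1,r1:9,r2:9,r3:3,r4:Mul1
  c2: issue ADD r2<-Add1  regs: r0:1,r1:9,r2:Add1,r3:3,r4:Mul1
  c3: issue MUL r4<-Mul2  regs: r0:1,r1:9,r2:Add1,r3:3,r4:Mul2
  c4: issue SUB r4<-Add2  regs: r0:1,r1:9,r2:Add1,r3:3,r4:Add2
  c5: CDB Add1=12; stall  regs: r0:1,r1:9,r2:12,r3:3,r4:Add2
  c6: CDB Mul1=81; issue MUL r1<-Mul1  regs: r0:1,r1:Mul1,r2:12,r3:3,r4:Add2
  c7: CDB Add2=-8; issue SUB r0<-Add1  regs: r0:Add1,r1:Mul1,r2:12,r3:3,r4:-8
  c8: stall  regs: r0:Add1,r1:Mul1,r2:12,r3:3,r4:-8
  c9: stall  regs: r0:Add1,r1:Mul1,r2:12,r3:3,r4:-8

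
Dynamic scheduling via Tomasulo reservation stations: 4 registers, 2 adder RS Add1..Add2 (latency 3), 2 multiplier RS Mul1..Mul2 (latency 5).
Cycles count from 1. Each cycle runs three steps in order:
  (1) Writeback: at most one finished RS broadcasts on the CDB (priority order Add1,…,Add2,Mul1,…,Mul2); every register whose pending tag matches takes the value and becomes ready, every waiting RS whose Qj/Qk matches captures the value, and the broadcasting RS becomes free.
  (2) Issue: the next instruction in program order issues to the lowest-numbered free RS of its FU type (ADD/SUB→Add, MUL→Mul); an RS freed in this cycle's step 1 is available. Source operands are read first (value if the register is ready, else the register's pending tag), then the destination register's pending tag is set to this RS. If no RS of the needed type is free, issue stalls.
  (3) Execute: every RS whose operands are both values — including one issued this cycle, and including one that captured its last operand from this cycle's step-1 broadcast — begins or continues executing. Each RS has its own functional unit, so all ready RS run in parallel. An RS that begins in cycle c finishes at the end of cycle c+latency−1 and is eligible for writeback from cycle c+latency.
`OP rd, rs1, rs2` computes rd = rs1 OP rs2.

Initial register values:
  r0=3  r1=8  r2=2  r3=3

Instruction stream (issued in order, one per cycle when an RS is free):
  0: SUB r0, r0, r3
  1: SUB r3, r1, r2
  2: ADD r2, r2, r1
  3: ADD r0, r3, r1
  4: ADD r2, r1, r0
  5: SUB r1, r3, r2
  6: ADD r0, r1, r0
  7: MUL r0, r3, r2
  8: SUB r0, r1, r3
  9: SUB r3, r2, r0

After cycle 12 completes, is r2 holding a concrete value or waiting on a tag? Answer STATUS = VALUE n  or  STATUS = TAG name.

STATUS = VALUE 22

c1: issue SUB r0<-Add1 | r0:Add1,r1:8,r2:2,r3:3
c2: issue SUB r3<-Add2 | r0:Add1,r1:8,r2:2,r3:Add2
c3: stall | r0:Add1,r1:8,r2:2,r3:Add2
c4: CDB Add1=0; issue ADD r2<-Add1 | r0:0,r1:8,r2:Add1,r3:Add2
c5: CDB Add2=6; issue ADD r0<-Add2 | r0:Add2,r1:8,r2:Add1,r3:6
c6: stall | r0:Add2,r1:8,r2:Add1,r3:6
c7: CDB Add1=10; issue ADD r2<-Add1 | r0:Add2,r1:8,r2:Add1,r3:6
c8: CDB Add2=14; issue SUB r1<-Add2 | r0:14,r1:Add2,r2:Add1,r3:6
c9: stall | r0:14,r1:Add2,r2:Add1,r3:6
c10: stall | r0:14,r1:Add2,r2:Add1,r3:6
c11: CDB Add1=22; issue ADD r0<-Add1 | r0:Add1,r1:Add2,r2:22,r3:6
c12: issue MUL r0<-Mul1 | r0:Mul1,r1:Add2,r2:22,r3:6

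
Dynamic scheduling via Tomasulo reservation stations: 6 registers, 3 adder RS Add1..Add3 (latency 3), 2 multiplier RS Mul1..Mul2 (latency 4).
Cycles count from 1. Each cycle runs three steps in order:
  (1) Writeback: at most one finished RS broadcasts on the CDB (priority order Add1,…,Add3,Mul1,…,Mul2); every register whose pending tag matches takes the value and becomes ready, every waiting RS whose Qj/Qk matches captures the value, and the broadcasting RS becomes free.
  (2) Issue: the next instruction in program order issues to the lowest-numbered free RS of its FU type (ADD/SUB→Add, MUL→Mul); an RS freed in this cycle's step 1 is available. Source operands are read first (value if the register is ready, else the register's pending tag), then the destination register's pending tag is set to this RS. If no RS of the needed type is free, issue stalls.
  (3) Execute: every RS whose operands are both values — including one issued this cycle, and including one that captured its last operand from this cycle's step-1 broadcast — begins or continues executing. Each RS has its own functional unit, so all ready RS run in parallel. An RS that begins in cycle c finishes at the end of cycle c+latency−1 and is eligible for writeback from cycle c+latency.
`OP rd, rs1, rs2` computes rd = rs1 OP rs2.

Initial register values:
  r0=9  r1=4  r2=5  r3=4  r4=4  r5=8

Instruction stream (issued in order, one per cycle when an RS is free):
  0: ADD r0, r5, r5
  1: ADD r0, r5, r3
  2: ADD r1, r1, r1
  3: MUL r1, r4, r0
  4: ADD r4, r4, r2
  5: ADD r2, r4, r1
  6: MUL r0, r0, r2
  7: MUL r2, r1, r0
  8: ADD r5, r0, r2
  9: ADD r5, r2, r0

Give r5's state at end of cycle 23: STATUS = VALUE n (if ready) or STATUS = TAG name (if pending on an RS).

c1: issue ADD r0<-Add1 | r0:Add1,r1:4,r2:5,r3:4,r4:4,r5:8
c2: issue ADD r0<-Add2 | r0:Add2,r1:4,r2:5,r3:4,r4:4,r5:8
c3: issue ADD r1<-Add3 | r0:Add2,r1:Add3,r2:5,r3:4,r4:4,r5:8
c4: CDB Add1=16; issue MUL r1<-Mul1 | r0:Add2,r1:Mul1,r2:5,r3:4,r4:4,r5:8
c5: CDB Add2=12; issue ADD r4<-Add1 | r0:12,r1:Mul1,r2:5,r3:4,r4:Add1,r5:8
c6: CDB Add3=8; issue ADD r2<-Add2 | r0:12,r1:Mul1,r2:Add2,r3:4,r4:Add1,r5:8
c7: issue MUL r0<-Mul2 | r0:Mul2,r1:Mul1,r2:Add2,r3:4,r4:Add1,r5:8
c8: CDB Add1=9; stall | r0:Mul2,r1:Mul1,r2:Add2,r3:4,r4:9,r5:8
c9: CDB Mul1=48; issue MUL r2<-Mul1 | r0:Mul2,r1:48,r2:Mul1,r3:4,r4:9,r5:8
c10: issue ADD r5<-Add1 | r0:Mul2,r1:48,r2:Mul1,r3:4,r4:9,r5:Add1
c11: issue ADD r5<-Add3 | r0:Mul2,r1:48,r2:Mul1,r3:4,r4:9,r5:Add3
c12: CDB Add2=57 | r0:Mul2,r1:48,r2:Mul1,r3:4,r4:9,r5:Add3
c13: - | r0:Mul2,r1:48,r2:Mul1,r3:4,r4:9,r5:Add3
c14: - | r0:Mul2,r1:48,r2:Mul1,r3:4,r4:9,r5:Add3
c15: - | r0:Mul2,r1:48,r2:Mul1,r3:4,r4:9,r5:Add3
c16: CDB Mul2=684 | r0:684,r1:48,r2:Mul1,r3:4,r4:9,r5:Add3
c17: - | r0:684,r1:48,r2:Mul1,r3:4,r4:9,r5:Add3
c18: - | r0:684,r1:48,r2:Mul1,r3:4,r4:9,r5:Add3
c19: - | r0:684,r1:48,r2:Mul1,r3:4,r4:9,r5:Add3
c20: CDB Mul1=32832 | r0:684,r1:48,r2:32832,r3:4,r4:9,r5:Add3
c21: - | r0:684,r1:48,r2:32832,r3:4,r4:9,r5:Add3
c22: - | r0:684,r1:48,r2:32832,r3:4,r4:9,r5:Add3
c23: CDB Add1=33516 | r0:684,r1:48,r2:32832,r3:4,r4:9,r5:Add3

STATUS = TAG Add3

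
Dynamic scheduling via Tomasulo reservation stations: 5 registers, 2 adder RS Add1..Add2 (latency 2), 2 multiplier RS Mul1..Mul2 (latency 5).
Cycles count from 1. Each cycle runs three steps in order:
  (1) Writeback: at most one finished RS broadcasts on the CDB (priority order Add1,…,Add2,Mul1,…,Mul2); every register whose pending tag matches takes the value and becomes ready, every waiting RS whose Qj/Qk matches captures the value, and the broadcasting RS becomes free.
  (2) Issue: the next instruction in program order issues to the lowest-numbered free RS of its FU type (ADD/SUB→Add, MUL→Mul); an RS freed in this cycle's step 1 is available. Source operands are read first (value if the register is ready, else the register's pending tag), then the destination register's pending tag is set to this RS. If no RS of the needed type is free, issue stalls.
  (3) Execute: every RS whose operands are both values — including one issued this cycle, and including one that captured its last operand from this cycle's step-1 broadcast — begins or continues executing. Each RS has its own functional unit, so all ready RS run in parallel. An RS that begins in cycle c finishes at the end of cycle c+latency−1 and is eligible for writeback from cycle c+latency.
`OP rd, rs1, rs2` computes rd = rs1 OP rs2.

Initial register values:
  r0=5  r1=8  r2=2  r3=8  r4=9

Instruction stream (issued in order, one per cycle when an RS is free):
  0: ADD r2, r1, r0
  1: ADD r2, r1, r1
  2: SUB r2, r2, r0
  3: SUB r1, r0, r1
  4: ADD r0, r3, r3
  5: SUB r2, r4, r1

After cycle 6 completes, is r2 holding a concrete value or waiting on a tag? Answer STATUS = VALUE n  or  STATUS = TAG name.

STATUS = VALUE 11

c1: issue ADD r2<-Add1 | r0:5,r1:8,r2:Add1,r3:8,r4:9
c2: issue ADD r2<-Add2 | r0:5,r1:8,r2:Add2,r3:8,r4:9
c3: CDB Add1=13; issue SUB r2<-Add1 | r0:5,r1:8,r2:Add1,r3:8,r4:9
c4: CDB Add2=16; issue SUB r1<-Add2 | r0:5,r1:Add2,r2:Add1,r3:8,r4:9
c5: stall | r0:5,r1:Add2,r2:Add1,r3:8,r4:9
c6: CDB Add1=11; issue ADD r0<-Add1 | r0:Add1,r1:Add2,r2:11,r3:8,r4:9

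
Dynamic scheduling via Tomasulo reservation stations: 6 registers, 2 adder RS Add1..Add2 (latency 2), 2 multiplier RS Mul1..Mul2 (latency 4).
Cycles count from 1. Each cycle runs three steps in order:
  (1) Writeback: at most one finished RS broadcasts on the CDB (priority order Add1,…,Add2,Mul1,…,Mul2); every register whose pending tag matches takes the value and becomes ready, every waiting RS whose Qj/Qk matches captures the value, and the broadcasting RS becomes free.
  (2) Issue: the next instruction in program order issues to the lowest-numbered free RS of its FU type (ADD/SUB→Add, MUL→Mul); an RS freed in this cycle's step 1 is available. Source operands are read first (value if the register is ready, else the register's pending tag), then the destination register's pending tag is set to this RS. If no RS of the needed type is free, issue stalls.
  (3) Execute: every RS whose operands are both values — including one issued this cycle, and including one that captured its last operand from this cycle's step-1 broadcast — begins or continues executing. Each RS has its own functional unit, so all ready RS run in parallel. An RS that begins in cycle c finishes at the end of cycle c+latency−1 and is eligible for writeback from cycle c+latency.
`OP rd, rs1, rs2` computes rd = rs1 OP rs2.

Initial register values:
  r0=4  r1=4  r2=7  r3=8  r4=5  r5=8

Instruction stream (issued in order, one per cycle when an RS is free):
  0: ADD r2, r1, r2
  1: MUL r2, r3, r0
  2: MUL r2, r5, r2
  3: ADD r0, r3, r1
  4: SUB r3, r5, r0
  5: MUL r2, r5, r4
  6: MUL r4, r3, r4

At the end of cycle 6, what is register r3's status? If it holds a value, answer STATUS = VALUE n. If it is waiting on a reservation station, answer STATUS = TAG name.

STATUS = TAG Add2

cycle 1: issue ADD r2<-Add1 // r0:4,r1:4,r2:Add1,r3:8,r4:5,r5:8
cycle 2: issue MUL r2<-Mul1 // r0:4,r1:4,r2:Mul1,r3:8,r4:5,r5:8
cycle 3: CDB Add1=11; issue MUL r2<-Mul2 // r0:4,r1:4,r2:Mul2,r3:8,r4:5,r5:8
cycle 4: issue ADD r0<-Add1 // r0:Add1,r1:4,r2:Mul2,r3:8,r4:5,r5:8
cycle 5: issue SUB r3<-Add2 // r0:Add1,r1:4,r2:Mul2,r3:Add2,r4:5,r5:8
cycle 6: CDB Add1=12; stall // r0:12,r1:4,r2:Mul2,r3:Add2,r4:5,r5:8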